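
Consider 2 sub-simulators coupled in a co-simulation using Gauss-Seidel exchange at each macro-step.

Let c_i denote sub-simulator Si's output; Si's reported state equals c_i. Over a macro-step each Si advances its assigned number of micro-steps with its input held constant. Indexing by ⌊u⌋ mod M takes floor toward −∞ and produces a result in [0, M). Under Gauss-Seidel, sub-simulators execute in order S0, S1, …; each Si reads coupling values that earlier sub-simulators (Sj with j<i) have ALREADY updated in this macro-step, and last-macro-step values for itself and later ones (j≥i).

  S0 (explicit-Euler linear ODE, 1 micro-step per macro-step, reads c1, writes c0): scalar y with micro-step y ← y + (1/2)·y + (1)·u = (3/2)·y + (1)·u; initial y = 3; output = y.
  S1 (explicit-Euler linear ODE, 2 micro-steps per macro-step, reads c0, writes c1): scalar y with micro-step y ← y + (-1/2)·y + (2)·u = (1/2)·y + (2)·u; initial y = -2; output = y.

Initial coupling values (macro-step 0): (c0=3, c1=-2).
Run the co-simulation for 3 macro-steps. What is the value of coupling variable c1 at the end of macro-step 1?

macro 1: S0 reads c1=-2 → after 1×micro: 5/2; S1 reads c0=5/2 → after 2×micro: 7 ⇒ (c0=5/2, c1=7)
macro 2: S0 reads c1=7 → after 1×micro: 43/4; S1 reads c0=43/4 → after 2×micro: 34 ⇒ (c0=43/4, c1=34)
macro 3: S0 reads c1=34 → after 1×micro: 401/8; S1 reads c0=401/8 → after 2×micro: 1271/8 ⇒ (c0=401/8, c1=1271/8)

c1 at macro-step 1 = 7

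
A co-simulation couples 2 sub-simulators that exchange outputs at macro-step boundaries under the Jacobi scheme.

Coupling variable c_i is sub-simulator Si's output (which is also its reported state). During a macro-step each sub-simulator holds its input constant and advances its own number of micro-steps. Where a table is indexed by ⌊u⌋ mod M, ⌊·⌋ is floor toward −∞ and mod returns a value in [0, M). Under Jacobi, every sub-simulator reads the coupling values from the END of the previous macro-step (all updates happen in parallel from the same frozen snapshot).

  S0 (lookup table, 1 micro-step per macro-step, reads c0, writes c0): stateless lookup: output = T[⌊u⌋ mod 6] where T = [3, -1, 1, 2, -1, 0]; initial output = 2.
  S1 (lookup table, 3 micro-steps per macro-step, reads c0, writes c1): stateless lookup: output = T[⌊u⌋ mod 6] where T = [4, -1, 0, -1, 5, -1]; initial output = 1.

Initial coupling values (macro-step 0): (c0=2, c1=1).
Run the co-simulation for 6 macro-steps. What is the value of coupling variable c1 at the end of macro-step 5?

macro 1: S0 reads c0=2 → after 1×micro: 1; S1 reads c0=2 → after 3×micro: 0 ⇒ (c0=1, c1=0)
macro 2: S0 reads c0=1 → after 1×micro: -1; S1 reads c0=1 → after 3×micro: -1 ⇒ (c0=-1, c1=-1)
macro 3: S0 reads c0=-1 → after 1×micro: 0; S1 reads c0=-1 → after 3×micro: -1 ⇒ (c0=0, c1=-1)
macro 4: S0 reads c0=0 → after 1×micro: 3; S1 reads c0=0 → after 3×micro: 4 ⇒ (c0=3, c1=4)
macro 5: S0 reads c0=3 → after 1×micro: 2; S1 reads c0=3 → after 3×micro: -1 ⇒ (c0=2, c1=-1)
macro 6: S0 reads c0=2 → after 1×micro: 1; S1 reads c0=2 → after 3×micro: 0 ⇒ (c0=1, c1=0)

c1 at macro-step 5 = -1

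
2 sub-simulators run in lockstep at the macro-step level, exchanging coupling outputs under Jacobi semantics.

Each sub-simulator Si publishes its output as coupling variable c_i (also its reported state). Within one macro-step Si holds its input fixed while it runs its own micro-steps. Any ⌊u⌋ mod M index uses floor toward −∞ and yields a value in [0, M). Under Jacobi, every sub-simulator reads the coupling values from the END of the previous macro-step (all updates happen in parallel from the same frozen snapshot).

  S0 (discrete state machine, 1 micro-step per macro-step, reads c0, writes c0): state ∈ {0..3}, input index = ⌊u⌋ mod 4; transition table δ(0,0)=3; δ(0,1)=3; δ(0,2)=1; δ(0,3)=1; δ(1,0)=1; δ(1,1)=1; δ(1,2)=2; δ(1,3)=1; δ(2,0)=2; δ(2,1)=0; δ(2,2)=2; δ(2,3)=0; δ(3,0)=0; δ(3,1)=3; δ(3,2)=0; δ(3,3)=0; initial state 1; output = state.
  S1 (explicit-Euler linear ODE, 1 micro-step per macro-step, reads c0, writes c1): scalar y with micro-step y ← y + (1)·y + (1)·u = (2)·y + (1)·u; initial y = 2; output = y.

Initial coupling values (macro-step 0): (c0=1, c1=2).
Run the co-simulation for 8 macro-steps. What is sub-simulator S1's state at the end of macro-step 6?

S1 state at macro-step 6 = 191

macro 1: S0 reads c0=1 → after 1×micro: 1; S1 reads c0=1 → after 1×micro: 5 ⇒ (c0=1, c1=5)
macro 2: S0 reads c0=1 → after 1×micro: 1; S1 reads c0=1 → after 1×micro: 11 ⇒ (c0=1, c1=11)
macro 3: S0 reads c0=1 → after 1×micro: 1; S1 reads c0=1 → after 1×micro: 23 ⇒ (c0=1, c1=23)
macro 4: S0 reads c0=1 → after 1×micro: 1; S1 reads c0=1 → after 1×micro: 47 ⇒ (c0=1, c1=47)
macro 5: S0 reads c0=1 → after 1×micro: 1; S1 reads c0=1 → after 1×micro: 95 ⇒ (c0=1, c1=95)
macro 6: S0 reads c0=1 → after 1×micro: 1; S1 reads c0=1 → after 1×micro: 191 ⇒ (c0=1, c1=191)
macro 7: S0 reads c0=1 → after 1×micro: 1; S1 reads c0=1 → after 1×micro: 383 ⇒ (c0=1, c1=383)
macro 8: S0 reads c0=1 → after 1×micro: 1; S1 reads c0=1 → after 1×micro: 767 ⇒ (c0=1, c1=767)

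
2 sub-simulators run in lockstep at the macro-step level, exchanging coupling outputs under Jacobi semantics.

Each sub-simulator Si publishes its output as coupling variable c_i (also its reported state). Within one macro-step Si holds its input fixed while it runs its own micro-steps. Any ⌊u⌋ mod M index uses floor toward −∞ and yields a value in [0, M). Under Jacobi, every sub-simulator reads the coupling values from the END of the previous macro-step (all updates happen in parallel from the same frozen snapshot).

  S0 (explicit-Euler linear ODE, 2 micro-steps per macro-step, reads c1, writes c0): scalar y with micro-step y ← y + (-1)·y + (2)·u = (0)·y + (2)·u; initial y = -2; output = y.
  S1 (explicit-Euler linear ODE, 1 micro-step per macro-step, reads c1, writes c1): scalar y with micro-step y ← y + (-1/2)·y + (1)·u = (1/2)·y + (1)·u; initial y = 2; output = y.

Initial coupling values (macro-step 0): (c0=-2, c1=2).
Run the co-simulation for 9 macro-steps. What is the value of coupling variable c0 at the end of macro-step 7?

macro 1: S0 reads c1=2 → after 2×micro: 4; S1 reads c1=2 → after 1×micro: 3 ⇒ (c0=4, c1=3)
macro 2: S0 reads c1=3 → after 2×micro: 6; S1 reads c1=3 → after 1×micro: 9/2 ⇒ (c0=6, c1=9/2)
macro 3: S0 reads c1=9/2 → after 2×micro: 9; S1 reads c1=9/2 → after 1×micro: 27/4 ⇒ (c0=9, c1=27/4)
macro 4: S0 reads c1=27/4 → after 2×micro: 27/2; S1 reads c1=27/4 → after 1×micro: 81/8 ⇒ (c0=27/2, c1=81/8)
macro 5: S0 reads c1=81/8 → after 2×micro: 81/4; S1 reads c1=81/8 → after 1×micro: 243/16 ⇒ (c0=81/4, c1=243/16)
macro 6: S0 reads c1=243/16 → after 2×micro: 243/8; S1 reads c1=243/16 → after 1×micro: 729/32 ⇒ (c0=243/8, c1=729/32)
macro 7: S0 reads c1=729/32 → after 2×micro: 729/16; S1 reads c1=729/32 → after 1×micro: 2187/64 ⇒ (c0=729/16, c1=2187/64)
macro 8: S0 reads c1=2187/64 → after 2×micro: 2187/32; S1 reads c1=2187/64 → after 1×micro: 6561/128 ⇒ (c0=2187/32, c1=6561/128)
macro 9: S0 reads c1=6561/128 → after 2×micro: 6561/64; S1 reads c1=6561/128 → after 1×micro: 19683/256 ⇒ (c0=6561/64, c1=19683/256)

c0 at macro-step 7 = 729/16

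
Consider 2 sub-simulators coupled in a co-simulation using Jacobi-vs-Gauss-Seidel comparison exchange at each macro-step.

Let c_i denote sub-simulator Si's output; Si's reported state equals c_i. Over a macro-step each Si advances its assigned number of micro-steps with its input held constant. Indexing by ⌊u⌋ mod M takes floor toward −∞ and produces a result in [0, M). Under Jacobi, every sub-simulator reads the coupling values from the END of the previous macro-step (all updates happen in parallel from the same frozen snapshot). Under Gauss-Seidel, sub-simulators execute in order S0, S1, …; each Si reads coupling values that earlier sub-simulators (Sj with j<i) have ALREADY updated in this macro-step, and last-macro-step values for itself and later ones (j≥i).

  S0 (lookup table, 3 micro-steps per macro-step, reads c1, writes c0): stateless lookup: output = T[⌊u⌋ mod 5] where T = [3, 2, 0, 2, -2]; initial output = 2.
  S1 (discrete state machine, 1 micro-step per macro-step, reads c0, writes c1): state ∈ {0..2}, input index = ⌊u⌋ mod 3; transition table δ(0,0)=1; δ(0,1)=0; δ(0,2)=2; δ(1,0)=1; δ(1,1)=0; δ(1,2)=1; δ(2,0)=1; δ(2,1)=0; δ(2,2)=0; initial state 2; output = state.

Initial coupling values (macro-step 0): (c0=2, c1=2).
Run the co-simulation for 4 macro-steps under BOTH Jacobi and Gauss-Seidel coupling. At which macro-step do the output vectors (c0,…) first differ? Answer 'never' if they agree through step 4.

first divergence at macro-step: 1

[Jacobi] macro 1: S0 reads c1=2 → after 3×micro: 0; S1 reads c0=2 → after 1×micro: 0 ⇒ (c0=0, c1=0)
[Jacobi] macro 2: S0 reads c1=0 → after 3×micro: 3; S1 reads c0=0 → after 1×micro: 1 ⇒ (c0=3, c1=1)
[Jacobi] macro 3: S0 reads c1=1 → after 3×micro: 2; S1 reads c0=3 → after 1×micro: 1 ⇒ (c0=2, c1=1)
[Jacobi] macro 4: S0 reads c1=1 → after 3×micro: 2; S1 reads c0=2 → after 1×micro: 1 ⇒ (c0=2, c1=1)
[Gauss-Seidel] macro 1: S0 reads c1=2 → after 3×micro: 0; S1 reads c0=0 → after 1×micro: 1 ⇒ (c0=0, c1=1)
[Gauss-Seidel] macro 2: S0 reads c1=1 → after 3×micro: 2; S1 reads c0=2 → after 1×micro: 1 ⇒ (c0=2, c1=1)
[Gauss-Seidel] macro 3: S0 reads c1=1 → after 3×micro: 2; S1 reads c0=2 → after 1×micro: 1 ⇒ (c0=2, c1=1)
[Gauss-Seidel] macro 4: S0 reads c1=1 → after 3×micro: 2; S1 reads c0=2 → after 1×micro: 1 ⇒ (c0=2, c1=1)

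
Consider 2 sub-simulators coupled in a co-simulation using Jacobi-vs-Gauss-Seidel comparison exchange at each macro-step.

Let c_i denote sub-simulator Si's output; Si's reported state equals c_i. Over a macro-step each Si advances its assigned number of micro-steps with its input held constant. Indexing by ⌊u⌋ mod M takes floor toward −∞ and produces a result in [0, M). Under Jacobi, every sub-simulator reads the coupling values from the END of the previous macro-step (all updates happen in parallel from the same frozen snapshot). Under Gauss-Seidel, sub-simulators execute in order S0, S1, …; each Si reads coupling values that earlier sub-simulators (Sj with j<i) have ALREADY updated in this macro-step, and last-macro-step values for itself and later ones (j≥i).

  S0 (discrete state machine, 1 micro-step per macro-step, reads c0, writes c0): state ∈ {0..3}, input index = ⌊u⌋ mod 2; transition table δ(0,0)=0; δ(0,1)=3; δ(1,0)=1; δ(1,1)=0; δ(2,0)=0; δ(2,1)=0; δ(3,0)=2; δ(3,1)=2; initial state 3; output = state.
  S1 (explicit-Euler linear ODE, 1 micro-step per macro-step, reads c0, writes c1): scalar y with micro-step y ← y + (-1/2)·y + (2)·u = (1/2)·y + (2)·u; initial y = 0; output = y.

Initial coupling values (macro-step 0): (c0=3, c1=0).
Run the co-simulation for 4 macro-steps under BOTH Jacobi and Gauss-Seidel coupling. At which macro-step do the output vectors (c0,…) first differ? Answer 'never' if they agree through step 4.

[Jacobi] macro 1: S0 reads c0=3 → after 1×micro: 2; S1 reads c0=3 → after 1×micro: 6 ⇒ (c0=2, c1=6)
[Jacobi] macro 2: S0 reads c0=2 → after 1×micro: 0; S1 reads c0=2 → after 1×micro: 7 ⇒ (c0=0, c1=7)
[Jacobi] macro 3: S0 reads c0=0 → after 1×micro: 0; S1 reads c0=0 → after 1×micro: 7/2 ⇒ (c0=0, c1=7/2)
[Jacobi] macro 4: S0 reads c0=0 → after 1×micro: 0; S1 reads c0=0 → after 1×micro: 7/4 ⇒ (c0=0, c1=7/4)
[Gauss-Seidel] macro 1: S0 reads c0=3 → after 1×micro: 2; S1 reads c0=2 → after 1×micro: 4 ⇒ (c0=2, c1=4)
[Gauss-Seidel] macro 2: S0 reads c0=2 → after 1×micro: 0; S1 reads c0=0 → after 1×micro: 2 ⇒ (c0=0, c1=2)
[Gauss-Seidel] macro 3: S0 reads c0=0 → after 1×micro: 0; S1 reads c0=0 → after 1×micro: 1 ⇒ (c0=0, c1=1)
[Gauss-Seidel] macro 4: S0 reads c0=0 → after 1×micro: 0; S1 reads c0=0 → after 1×micro: 1/2 ⇒ (c0=0, c1=1/2)

first divergence at macro-step: 1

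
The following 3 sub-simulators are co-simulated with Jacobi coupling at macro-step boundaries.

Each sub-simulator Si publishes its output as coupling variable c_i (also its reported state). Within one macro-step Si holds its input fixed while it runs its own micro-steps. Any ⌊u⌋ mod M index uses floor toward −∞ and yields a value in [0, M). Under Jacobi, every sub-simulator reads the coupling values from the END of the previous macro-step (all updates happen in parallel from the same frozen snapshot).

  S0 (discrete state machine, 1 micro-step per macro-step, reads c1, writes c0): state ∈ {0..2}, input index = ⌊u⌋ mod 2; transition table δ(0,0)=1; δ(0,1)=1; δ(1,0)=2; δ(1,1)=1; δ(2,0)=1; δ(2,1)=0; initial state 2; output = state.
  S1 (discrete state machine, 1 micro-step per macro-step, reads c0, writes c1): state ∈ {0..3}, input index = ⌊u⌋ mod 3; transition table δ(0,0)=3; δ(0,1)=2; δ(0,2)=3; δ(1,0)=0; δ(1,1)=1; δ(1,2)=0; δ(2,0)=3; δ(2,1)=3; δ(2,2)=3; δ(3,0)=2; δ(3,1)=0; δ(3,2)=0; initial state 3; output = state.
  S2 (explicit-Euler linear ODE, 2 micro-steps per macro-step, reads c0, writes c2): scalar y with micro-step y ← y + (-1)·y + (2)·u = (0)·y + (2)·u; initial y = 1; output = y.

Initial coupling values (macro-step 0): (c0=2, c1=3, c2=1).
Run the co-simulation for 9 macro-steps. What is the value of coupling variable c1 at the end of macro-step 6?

macro 1: S0 reads c1=3 → after 1×micro: 0; S1 reads c0=2 → after 1×micro: 0; S2 reads c0=2 → after 2×micro: 4 ⇒ (c0=0, c1=0, c2=4)
macro 2: S0 reads c1=0 → after 1×micro: 1; S1 reads c0=0 → after 1×micro: 3; S2 reads c0=0 → after 2×micro: 0 ⇒ (c0=1, c1=3, c2=0)
macro 3: S0 reads c1=3 → after 1×micro: 1; S1 reads c0=1 → after 1×micro: 0; S2 reads c0=1 → after 2×micro: 2 ⇒ (c0=1, c1=0, c2=2)
macro 4: S0 reads c1=0 → after 1×micro: 2; S1 reads c0=1 → after 1×micro: 2; S2 reads c0=1 → after 2×micro: 2 ⇒ (c0=2, c1=2, c2=2)
macro 5: S0 reads c1=2 → after 1×micro: 1; S1 reads c0=2 → after 1×micro: 3; S2 reads c0=2 → after 2×micro: 4 ⇒ (c0=1, c1=3, c2=4)
macro 6: S0 reads c1=3 → after 1×micro: 1; S1 reads c0=1 → after 1×micro: 0; S2 reads c0=1 → after 2×micro: 2 ⇒ (c0=1, c1=0, c2=2)
macro 7: S0 reads c1=0 → after 1×micro: 2; S1 reads c0=1 → after 1×micro: 2; S2 reads c0=1 → after 2×micro: 2 ⇒ (c0=2, c1=2, c2=2)
macro 8: S0 reads c1=2 → after 1×micro: 1; S1 reads c0=2 → after 1×micro: 3; S2 reads c0=2 → after 2×micro: 4 ⇒ (c0=1, c1=3, c2=4)
macro 9: S0 reads c1=3 → after 1×micro: 1; S1 reads c0=1 → after 1×micro: 0; S2 reads c0=1 → after 2×micro: 2 ⇒ (c0=1, c1=0, c2=2)

c1 at macro-step 6 = 0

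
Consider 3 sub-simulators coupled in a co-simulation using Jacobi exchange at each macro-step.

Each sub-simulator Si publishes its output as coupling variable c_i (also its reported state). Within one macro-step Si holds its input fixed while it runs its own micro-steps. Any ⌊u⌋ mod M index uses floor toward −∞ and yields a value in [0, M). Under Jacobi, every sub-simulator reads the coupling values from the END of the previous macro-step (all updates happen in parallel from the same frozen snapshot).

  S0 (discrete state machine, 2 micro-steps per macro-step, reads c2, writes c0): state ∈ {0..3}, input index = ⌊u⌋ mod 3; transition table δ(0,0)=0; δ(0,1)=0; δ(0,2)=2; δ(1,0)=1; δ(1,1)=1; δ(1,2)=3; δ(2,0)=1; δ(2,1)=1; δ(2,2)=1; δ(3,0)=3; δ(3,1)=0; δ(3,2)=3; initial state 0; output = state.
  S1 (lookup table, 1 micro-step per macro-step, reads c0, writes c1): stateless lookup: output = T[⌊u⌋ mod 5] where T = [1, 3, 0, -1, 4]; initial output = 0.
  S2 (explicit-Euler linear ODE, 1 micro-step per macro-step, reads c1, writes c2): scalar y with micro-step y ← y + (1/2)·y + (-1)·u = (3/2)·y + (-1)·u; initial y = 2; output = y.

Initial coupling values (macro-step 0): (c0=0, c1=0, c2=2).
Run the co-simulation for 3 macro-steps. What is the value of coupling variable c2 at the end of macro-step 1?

c2 at macro-step 1 = 3

macro 1: S0 reads c2=2 → after 2×micro: 1; S1 reads c0=0 → after 1×micro: 1; S2 reads c1=0 → after 1×micro: 3 ⇒ (c0=1, c1=1, c2=3)
macro 2: S0 reads c2=3 → after 2×micro: 1; S1 reads c0=1 → after 1×micro: 3; S2 reads c1=1 → after 1×micro: 7/2 ⇒ (c0=1, c1=3, c2=7/2)
macro 3: S0 reads c2=7/2 → after 2×micro: 1; S1 reads c0=1 → after 1×micro: 3; S2 reads c1=3 → after 1×micro: 9/4 ⇒ (c0=1, c1=3, c2=9/4)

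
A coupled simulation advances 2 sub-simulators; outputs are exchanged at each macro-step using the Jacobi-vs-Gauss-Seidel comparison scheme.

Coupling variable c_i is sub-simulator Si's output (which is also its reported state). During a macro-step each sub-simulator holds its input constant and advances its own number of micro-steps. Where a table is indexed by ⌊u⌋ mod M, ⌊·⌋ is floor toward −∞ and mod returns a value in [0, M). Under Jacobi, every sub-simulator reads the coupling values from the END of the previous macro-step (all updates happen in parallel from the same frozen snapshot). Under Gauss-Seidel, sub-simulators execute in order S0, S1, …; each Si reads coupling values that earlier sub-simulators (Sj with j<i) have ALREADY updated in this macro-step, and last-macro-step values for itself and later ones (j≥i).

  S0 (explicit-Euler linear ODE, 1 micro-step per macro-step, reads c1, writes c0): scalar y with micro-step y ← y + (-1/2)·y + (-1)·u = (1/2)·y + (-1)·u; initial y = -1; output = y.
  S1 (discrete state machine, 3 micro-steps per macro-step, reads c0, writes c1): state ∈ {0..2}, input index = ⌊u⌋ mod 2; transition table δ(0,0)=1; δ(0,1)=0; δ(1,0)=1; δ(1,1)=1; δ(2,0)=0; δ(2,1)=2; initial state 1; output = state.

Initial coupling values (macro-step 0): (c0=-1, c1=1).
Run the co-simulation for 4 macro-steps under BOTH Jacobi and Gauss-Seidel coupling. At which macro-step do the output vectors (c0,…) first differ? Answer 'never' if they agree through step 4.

[Jacobi] macro 1: S0 reads c1=1 → after 1×micro: -3/2; S1 reads c0=-1 → after 3×micro: 1 ⇒ (c0=-3/2, c1=1)
[Jacobi] macro 2: S0 reads c1=1 → after 1×micro: -7/4; S1 reads c0=-3/2 → after 3×micro: 1 ⇒ (c0=-7/4, c1=1)
[Jacobi] macro 3: S0 reads c1=1 → after 1×micro: -15/8; S1 reads c0=-7/4 → after 3×micro: 1 ⇒ (c0=-15/8, c1=1)
[Jacobi] macro 4: S0 reads c1=1 → after 1×micro: -31/16; S1 reads c0=-15/8 → after 3×micro: 1 ⇒ (c0=-31/16, c1=1)
[Gauss-Seidel] macro 1: S0 reads c1=1 → after 1×micro: -3/2; S1 reads c0=-3/2 → after 3×micro: 1 ⇒ (c0=-3/2, c1=1)
[Gauss-Seidel] macro 2: S0 reads c1=1 → after 1×micro: -7/4; S1 reads c0=-7/4 → after 3×micro: 1 ⇒ (c0=-7/4, c1=1)
[Gauss-Seidel] macro 3: S0 reads c1=1 → after 1×micro: -15/8; S1 reads c0=-15/8 → after 3×micro: 1 ⇒ (c0=-15/8, c1=1)
[Gauss-Seidel] macro 4: S0 reads c1=1 → after 1×micro: -31/16; S1 reads c0=-31/16 → after 3×micro: 1 ⇒ (c0=-31/16, c1=1)

first divergence at macro-step: never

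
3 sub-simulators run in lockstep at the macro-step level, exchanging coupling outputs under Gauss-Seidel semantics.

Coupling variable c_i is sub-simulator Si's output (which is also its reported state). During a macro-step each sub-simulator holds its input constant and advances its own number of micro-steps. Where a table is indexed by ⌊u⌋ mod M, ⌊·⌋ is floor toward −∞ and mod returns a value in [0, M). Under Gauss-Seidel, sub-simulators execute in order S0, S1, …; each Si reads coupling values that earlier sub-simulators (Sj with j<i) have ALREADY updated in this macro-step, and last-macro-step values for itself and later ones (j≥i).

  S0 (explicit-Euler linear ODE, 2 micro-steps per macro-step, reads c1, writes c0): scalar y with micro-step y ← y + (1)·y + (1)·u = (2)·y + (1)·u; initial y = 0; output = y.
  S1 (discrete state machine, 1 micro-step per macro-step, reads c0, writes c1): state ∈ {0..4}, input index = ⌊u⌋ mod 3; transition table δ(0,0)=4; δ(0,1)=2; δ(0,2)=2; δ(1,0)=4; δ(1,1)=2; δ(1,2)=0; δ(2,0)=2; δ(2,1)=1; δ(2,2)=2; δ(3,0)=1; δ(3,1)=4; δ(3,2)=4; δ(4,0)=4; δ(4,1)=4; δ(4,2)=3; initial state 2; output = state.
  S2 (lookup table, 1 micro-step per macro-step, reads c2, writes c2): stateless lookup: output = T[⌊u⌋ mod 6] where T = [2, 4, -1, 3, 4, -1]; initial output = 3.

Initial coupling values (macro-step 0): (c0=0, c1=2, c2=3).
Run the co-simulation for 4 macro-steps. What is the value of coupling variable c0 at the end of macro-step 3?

c0 at macro-step 3 = 126

macro 1: S0 reads c1=2 → after 2×micro: 6; S1 reads c0=6 → after 1×micro: 2; S2 reads c2=3 → after 1×micro: 3 ⇒ (c0=6, c1=2, c2=3)
macro 2: S0 reads c1=2 → after 2×micro: 30; S1 reads c0=30 → after 1×micro: 2; S2 reads c2=3 → after 1×micro: 3 ⇒ (c0=30, c1=2, c2=3)
macro 3: S0 reads c1=2 → after 2×micro: 126; S1 reads c0=126 → after 1×micro: 2; S2 reads c2=3 → after 1×micro: 3 ⇒ (c0=126, c1=2, c2=3)
macro 4: S0 reads c1=2 → after 2×micro: 510; S1 reads c0=510 → after 1×micro: 2; S2 reads c2=3 → after 1×micro: 3 ⇒ (c0=510, c1=2, c2=3)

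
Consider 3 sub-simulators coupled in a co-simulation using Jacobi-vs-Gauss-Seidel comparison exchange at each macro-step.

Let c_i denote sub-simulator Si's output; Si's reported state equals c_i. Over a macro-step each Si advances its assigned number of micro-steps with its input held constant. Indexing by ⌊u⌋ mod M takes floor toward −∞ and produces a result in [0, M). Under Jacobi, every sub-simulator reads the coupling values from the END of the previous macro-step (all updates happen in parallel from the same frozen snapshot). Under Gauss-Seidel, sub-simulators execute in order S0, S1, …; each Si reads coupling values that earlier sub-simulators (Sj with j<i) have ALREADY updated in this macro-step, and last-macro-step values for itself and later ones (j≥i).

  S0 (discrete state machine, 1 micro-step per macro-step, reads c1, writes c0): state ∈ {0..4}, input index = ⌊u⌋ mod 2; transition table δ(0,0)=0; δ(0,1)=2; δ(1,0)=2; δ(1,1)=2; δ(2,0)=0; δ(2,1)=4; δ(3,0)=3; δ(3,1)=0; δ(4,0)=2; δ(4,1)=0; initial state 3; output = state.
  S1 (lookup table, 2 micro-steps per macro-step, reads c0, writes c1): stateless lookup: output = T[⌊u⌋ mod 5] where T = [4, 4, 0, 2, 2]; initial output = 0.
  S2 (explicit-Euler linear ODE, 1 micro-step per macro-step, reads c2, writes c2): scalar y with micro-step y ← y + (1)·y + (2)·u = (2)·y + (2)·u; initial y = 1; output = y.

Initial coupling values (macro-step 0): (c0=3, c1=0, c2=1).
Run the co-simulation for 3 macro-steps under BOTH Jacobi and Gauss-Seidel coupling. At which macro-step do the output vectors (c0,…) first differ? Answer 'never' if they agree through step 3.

first divergence at macro-step: never

[Jacobi] macro 1: S0 reads c1=0 → after 1×micro: 3; S1 reads c0=3 → after 2×micro: 2; S2 reads c2=1 → after 1×micro: 4 ⇒ (c0=3, c1=2, c2=4)
[Jacobi] macro 2: S0 reads c1=2 → after 1×micro: 3; S1 reads c0=3 → after 2×micro: 2; S2 reads c2=4 → after 1×micro: 16 ⇒ (c0=3, c1=2, c2=16)
[Jacobi] macro 3: S0 reads c1=2 → after 1×micro: 3; S1 reads c0=3 → after 2×micro: 2; S2 reads c2=16 → after 1×micro: 64 ⇒ (c0=3, c1=2, c2=64)
[Gauss-Seidel] macro 1: S0 reads c1=0 → after 1×micro: 3; S1 reads c0=3 → after 2×micro: 2; S2 reads c2=1 → after 1×micro: 4 ⇒ (c0=3, c1=2, c2=4)
[Gauss-Seidel] macro 2: S0 reads c1=2 → after 1×micro: 3; S1 reads c0=3 → after 2×micro: 2; S2 reads c2=4 → after 1×micro: 16 ⇒ (c0=3, c1=2, c2=16)
[Gauss-Seidel] macro 3: S0 reads c1=2 → after 1×micro: 3; S1 reads c0=3 → after 2×micro: 2; S2 reads c2=16 → after 1×micro: 64 ⇒ (c0=3, c1=2, c2=64)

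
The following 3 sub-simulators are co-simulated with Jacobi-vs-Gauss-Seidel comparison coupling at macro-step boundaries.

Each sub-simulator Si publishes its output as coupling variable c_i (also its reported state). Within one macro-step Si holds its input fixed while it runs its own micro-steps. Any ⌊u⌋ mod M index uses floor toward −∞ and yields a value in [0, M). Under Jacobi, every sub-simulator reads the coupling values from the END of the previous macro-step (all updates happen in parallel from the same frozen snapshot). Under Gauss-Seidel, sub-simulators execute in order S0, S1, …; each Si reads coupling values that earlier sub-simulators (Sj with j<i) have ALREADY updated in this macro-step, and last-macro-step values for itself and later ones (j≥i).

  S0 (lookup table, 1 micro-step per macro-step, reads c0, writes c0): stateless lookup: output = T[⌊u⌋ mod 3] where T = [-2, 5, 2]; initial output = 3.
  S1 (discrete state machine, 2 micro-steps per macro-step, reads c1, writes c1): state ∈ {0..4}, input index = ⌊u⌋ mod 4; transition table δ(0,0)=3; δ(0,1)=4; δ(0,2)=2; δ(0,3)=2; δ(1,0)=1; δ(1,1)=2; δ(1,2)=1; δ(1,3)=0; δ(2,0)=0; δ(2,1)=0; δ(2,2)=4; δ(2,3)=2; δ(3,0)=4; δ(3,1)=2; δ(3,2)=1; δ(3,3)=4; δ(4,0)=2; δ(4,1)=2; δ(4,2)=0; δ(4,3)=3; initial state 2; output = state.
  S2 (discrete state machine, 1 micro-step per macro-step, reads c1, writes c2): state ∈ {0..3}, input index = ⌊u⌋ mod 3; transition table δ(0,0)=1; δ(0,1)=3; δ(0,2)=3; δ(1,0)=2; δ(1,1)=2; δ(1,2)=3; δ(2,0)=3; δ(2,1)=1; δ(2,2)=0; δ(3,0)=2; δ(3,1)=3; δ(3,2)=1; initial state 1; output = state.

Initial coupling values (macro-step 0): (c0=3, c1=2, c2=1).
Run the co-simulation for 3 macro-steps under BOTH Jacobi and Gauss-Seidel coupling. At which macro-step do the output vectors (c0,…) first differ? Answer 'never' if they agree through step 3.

[Jacobi] macro 1: S0 reads c0=3 → after 1×micro: -2; S1 reads c1=2 → after 2×micro: 0; S2 reads c1=2 → after 1×micro: 3 ⇒ (c0=-2, c1=0, c2=3)
[Jacobi] macro 2: S0 reads c0=-2 → after 1×micro: 5; S1 reads c1=0 → after 2×micro: 4; S2 reads c1=0 → after 1×micro: 2 ⇒ (c0=5, c1=4, c2=2)
[Jacobi] macro 3: S0 reads c0=5 → after 1×micro: 2; S1 reads c1=4 → after 2×micro: 0; S2 reads c1=4 → after 1×micro: 1 ⇒ (c0=2, c1=0, c2=1)
[Gauss-Seidel] macro 1: S0 reads c0=3 → after 1×micro: -2; S1 reads c1=2 → after 2×micro: 0; S2 reads c1=0 → after 1×micro: 2 ⇒ (c0=-2, c1=0, c2=2)
[Gauss-Seidel] macro 2: S0 reads c0=-2 → after 1×micro: 5; S1 reads c1=0 → after 2×micro: 4; S2 reads c1=4 → after 1×micro: 1 ⇒ (c0=5, c1=4, c2=1)
[Gauss-Seidel] macro 3: S0 reads c0=5 → after 1×micro: 2; S1 reads c1=4 → after 2×micro: 0; S2 reads c1=0 → after 1×micro: 2 ⇒ (c0=2, c1=0, c2=2)

first divergence at macro-step: 1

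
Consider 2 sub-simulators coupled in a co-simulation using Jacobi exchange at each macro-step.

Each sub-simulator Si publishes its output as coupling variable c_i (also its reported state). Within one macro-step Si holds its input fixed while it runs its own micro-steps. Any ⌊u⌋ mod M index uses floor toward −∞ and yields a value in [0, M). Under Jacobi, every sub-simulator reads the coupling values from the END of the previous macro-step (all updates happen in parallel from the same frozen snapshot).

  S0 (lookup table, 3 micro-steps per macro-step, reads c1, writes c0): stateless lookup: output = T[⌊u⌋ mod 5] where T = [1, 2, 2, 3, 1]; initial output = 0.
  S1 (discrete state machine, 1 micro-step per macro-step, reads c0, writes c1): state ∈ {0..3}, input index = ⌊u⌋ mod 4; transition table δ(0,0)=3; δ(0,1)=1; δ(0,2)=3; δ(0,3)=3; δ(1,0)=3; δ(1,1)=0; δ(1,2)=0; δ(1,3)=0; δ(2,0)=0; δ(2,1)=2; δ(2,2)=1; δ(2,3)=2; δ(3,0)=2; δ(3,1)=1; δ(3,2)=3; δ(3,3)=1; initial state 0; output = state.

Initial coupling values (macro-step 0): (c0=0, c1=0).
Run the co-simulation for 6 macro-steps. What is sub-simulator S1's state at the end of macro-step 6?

macro 1: S0 reads c1=0 → after 3×micro: 1; S1 reads c0=0 → after 1×micro: 3 ⇒ (c0=1, c1=3)
macro 2: S0 reads c1=3 → after 3×micro: 3; S1 reads c0=1 → after 1×micro: 1 ⇒ (c0=3, c1=1)
macro 3: S0 reads c1=1 → after 3×micro: 2; S1 reads c0=3 → after 1×micro: 0 ⇒ (c0=2, c1=0)
macro 4: S0 reads c1=0 → after 3×micro: 1; S1 reads c0=2 → after 1×micro: 3 ⇒ (c0=1, c1=3)
macro 5: S0 reads c1=3 → after 3×micro: 3; S1 reads c0=1 → after 1×micro: 1 ⇒ (c0=3, c1=1)
macro 6: S0 reads c1=1 → after 3×micro: 2; S1 reads c0=3 → after 1×micro: 0 ⇒ (c0=2, c1=0)

S1 state at macro-step 6 = 0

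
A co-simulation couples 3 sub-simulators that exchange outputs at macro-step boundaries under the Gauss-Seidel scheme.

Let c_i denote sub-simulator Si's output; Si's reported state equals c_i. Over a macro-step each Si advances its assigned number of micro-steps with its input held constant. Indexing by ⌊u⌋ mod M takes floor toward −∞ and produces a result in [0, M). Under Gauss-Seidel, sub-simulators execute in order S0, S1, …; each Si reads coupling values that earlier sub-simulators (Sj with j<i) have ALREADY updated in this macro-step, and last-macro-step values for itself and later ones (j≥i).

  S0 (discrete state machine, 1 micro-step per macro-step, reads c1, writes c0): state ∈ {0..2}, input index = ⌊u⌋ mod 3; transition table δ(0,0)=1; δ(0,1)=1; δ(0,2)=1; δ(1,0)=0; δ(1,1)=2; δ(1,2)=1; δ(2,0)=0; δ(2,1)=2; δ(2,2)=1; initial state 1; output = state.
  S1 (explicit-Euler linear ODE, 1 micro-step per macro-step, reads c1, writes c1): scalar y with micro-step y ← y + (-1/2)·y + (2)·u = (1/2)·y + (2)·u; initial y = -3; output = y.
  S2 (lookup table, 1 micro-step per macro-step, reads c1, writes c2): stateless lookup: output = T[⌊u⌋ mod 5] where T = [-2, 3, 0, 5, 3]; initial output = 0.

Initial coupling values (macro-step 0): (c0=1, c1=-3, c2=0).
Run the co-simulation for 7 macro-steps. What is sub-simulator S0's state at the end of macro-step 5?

S0 state at macro-step 5 = 1

macro 1: S0 reads c1=-3 → after 1×micro: 0; S1 reads c1=-3 → after 1×micro: -15/2; S2 reads c1=-15/2 → after 1×micro: 0 ⇒ (c0=0, c1=-15/2, c2=0)
macro 2: S0 reads c1=-15/2 → after 1×micro: 1; S1 reads c1=-15/2 → after 1×micro: -75/4; S2 reads c1=-75/4 → after 1×micro: 3 ⇒ (c0=1, c1=-75/4, c2=3)
macro 3: S0 reads c1=-75/4 → after 1×micro: 1; S1 reads c1=-75/4 → after 1×micro: -375/8; S2 reads c1=-375/8 → after 1×micro: 5 ⇒ (c0=1, c1=-375/8, c2=5)
macro 4: S0 reads c1=-375/8 → after 1×micro: 2; S1 reads c1=-375/8 → after 1×micro: -1875/16; S2 reads c1=-1875/16 → after 1×micro: 0 ⇒ (c0=2, c1=-1875/16, c2=0)
macro 5: S0 reads c1=-1875/16 → after 1×micro: 1; S1 reads c1=-1875/16 → after 1×micro: -9375/32; S2 reads c1=-9375/32 → after 1×micro: 0 ⇒ (c0=1, c1=-9375/32, c2=0)
macro 6: S0 reads c1=-9375/32 → after 1×micro: 2; S1 reads c1=-9375/32 → after 1×micro: -46875/64; S2 reads c1=-46875/64 → after 1×micro: 0 ⇒ (c0=2, c1=-46875/64, c2=0)
macro 7: S0 reads c1=-46875/64 → after 1×micro: 1; S1 reads c1=-46875/64 → after 1×micro: -234375/128; S2 reads c1=-234375/128 → after 1×micro: 5 ⇒ (c0=1, c1=-234375/128, c2=5)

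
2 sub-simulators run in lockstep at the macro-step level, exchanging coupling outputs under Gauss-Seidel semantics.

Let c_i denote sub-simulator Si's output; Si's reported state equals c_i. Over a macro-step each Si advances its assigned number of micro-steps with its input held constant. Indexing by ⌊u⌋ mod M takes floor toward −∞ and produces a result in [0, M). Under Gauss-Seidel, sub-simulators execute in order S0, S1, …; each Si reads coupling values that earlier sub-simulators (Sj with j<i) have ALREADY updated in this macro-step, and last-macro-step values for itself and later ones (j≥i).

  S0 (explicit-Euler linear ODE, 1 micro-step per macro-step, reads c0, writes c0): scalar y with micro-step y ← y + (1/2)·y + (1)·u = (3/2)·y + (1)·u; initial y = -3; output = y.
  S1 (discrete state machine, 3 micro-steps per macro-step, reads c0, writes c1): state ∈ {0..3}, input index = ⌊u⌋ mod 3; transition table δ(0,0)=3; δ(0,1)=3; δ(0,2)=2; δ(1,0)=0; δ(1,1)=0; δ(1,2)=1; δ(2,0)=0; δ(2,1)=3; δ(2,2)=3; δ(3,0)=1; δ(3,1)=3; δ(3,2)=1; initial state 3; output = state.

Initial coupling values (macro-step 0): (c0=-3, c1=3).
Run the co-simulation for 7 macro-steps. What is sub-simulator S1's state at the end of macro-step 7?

S1 state at macro-step 7 = 3

macro 1: S0 reads c0=-3 → after 1×micro: -15/2; S1 reads c0=-15/2 → after 3×micro: 3 ⇒ (c0=-15/2, c1=3)
macro 2: S0 reads c0=-15/2 → after 1×micro: -75/4; S1 reads c0=-75/4 → after 3×micro: 1 ⇒ (c0=-75/4, c1=1)
macro 3: S0 reads c0=-75/4 → after 1×micro: -375/8; S1 reads c0=-375/8 → after 3×micro: 3 ⇒ (c0=-375/8, c1=3)
macro 4: S0 reads c0=-375/8 → after 1×micro: -1875/16; S1 reads c0=-1875/16 → after 3×micro: 1 ⇒ (c0=-1875/16, c1=1)
macro 5: S0 reads c0=-1875/16 → after 1×micro: -9375/32; S1 reads c0=-9375/32 → after 3×micro: 3 ⇒ (c0=-9375/32, c1=3)
macro 6: S0 reads c0=-9375/32 → after 1×micro: -46875/64; S1 reads c0=-46875/64 → after 3×micro: 1 ⇒ (c0=-46875/64, c1=1)
macro 7: S0 reads c0=-46875/64 → after 1×micro: -234375/128; S1 reads c0=-234375/128 → after 3×micro: 3 ⇒ (c0=-234375/128, c1=3)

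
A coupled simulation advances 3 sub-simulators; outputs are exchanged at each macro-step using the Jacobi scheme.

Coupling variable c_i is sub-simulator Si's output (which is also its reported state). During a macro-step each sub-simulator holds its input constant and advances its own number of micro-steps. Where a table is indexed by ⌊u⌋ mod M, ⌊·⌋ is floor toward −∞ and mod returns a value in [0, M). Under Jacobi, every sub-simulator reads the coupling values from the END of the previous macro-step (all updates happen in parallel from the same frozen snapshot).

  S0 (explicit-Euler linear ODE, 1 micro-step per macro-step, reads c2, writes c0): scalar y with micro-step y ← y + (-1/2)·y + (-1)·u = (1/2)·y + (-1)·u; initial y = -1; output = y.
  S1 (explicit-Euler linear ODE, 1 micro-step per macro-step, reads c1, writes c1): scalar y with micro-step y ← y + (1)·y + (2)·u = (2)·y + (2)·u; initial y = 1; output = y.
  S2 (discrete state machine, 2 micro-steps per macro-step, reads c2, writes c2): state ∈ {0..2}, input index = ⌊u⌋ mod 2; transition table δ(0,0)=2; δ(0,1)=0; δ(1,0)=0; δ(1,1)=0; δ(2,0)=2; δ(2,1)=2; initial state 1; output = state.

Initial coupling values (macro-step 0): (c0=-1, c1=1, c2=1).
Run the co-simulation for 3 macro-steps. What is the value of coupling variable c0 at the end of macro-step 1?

c0 at macro-step 1 = -3/2

macro 1: S0 reads c2=1 → after 1×micro: -3/2; S1 reads c1=1 → after 1×micro: 4; S2 reads c2=1 → after 2×micro: 0 ⇒ (c0=-3/2, c1=4, c2=0)
macro 2: S0 reads c2=0 → after 1×micro: -3/4; S1 reads c1=4 → after 1×micro: 16; S2 reads c2=0 → after 2×micro: 2 ⇒ (c0=-3/4, c1=16, c2=2)
macro 3: S0 reads c2=2 → after 1×micro: -19/8; S1 reads c1=16 → after 1×micro: 64; S2 reads c2=2 → after 2×micro: 2 ⇒ (c0=-19/8, c1=64, c2=2)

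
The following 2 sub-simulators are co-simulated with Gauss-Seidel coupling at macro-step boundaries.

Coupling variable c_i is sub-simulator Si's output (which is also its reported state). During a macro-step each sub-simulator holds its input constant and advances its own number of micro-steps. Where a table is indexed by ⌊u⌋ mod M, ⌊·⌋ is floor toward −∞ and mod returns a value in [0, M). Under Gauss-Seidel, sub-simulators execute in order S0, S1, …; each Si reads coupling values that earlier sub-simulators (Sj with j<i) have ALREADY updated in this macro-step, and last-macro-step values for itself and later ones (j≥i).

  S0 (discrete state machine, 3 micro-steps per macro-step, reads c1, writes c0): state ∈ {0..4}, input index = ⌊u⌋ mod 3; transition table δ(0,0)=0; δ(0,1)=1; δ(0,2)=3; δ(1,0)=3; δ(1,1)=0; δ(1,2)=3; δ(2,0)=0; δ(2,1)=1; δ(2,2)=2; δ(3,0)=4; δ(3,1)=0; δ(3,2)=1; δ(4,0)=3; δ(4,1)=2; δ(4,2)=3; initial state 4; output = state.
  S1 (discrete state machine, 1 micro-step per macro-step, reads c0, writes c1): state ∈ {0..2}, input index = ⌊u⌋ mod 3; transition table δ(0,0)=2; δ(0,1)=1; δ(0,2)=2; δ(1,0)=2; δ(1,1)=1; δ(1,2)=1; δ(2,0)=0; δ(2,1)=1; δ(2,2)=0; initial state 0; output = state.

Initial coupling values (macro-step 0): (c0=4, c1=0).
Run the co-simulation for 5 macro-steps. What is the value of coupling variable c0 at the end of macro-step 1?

macro 1: S0 reads c1=0 → after 3×micro: 3; S1 reads c0=3 → after 1×micro: 2 ⇒ (c0=3, c1=2)
macro 2: S0 reads c1=2 → after 3×micro: 1; S1 reads c0=1 → after 1×micro: 1 ⇒ (c0=1, c1=1)
macro 3: S0 reads c1=1 → after 3×micro: 0; S1 reads c0=0 → after 1×micro: 2 ⇒ (c0=0, c1=2)
macro 4: S0 reads c1=2 → after 3×micro: 3; S1 reads c0=3 → after 1×micro: 0 ⇒ (c0=3, c1=0)
macro 5: S0 reads c1=0 → after 3×micro: 4; S1 reads c0=4 → after 1×micro: 1 ⇒ (c0=4, c1=1)

c0 at macro-step 1 = 3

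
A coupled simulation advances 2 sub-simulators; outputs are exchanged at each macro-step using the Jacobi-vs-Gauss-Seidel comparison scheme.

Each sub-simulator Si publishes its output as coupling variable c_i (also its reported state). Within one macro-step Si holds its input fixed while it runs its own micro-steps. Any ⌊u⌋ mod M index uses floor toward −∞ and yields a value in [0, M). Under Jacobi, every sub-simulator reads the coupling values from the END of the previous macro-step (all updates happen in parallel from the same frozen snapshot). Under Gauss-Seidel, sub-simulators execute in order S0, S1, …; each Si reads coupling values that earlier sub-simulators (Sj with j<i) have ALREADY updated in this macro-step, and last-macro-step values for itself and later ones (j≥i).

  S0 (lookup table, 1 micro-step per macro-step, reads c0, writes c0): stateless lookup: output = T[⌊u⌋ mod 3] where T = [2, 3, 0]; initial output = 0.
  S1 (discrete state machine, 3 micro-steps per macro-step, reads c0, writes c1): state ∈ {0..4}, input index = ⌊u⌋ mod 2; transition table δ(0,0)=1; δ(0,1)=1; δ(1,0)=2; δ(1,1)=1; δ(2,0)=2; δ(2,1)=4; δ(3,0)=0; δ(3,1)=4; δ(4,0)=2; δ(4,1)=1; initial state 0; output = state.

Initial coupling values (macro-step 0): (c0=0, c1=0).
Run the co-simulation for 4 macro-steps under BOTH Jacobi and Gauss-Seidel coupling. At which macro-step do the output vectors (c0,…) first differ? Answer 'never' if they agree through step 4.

first divergence at macro-step: never

[Jacobi] macro 1: S0 reads c0=0 → after 1×micro: 2; S1 reads c0=0 → after 3×micro: 2 ⇒ (c0=2, c1=2)
[Jacobi] macro 2: S0 reads c0=2 → after 1×micro: 0; S1 reads c0=2 → after 3×micro: 2 ⇒ (c0=0, c1=2)
[Jacobi] macro 3: S0 reads c0=0 → after 1×micro: 2; S1 reads c0=0 → after 3×micro: 2 ⇒ (c0=2, c1=2)
[Jacobi] macro 4: S0 reads c0=2 → after 1×micro: 0; S1 reads c0=2 → after 3×micro: 2 ⇒ (c0=0, c1=2)
[Gauss-Seidel] macro 1: S0 reads c0=0 → after 1×micro: 2; S1 reads c0=2 → after 3×micro: 2 ⇒ (c0=2, c1=2)
[Gauss-Seidel] macro 2: S0 reads c0=2 → after 1×micro: 0; S1 reads c0=0 → after 3×micro: 2 ⇒ (c0=0, c1=2)
[Gauss-Seidel] macro 3: S0 reads c0=0 → after 1×micro: 2; S1 reads c0=2 → after 3×micro: 2 ⇒ (c0=2, c1=2)
[Gauss-Seidel] macro 4: S0 reads c0=2 → after 1×micro: 0; S1 reads c0=0 → after 3×micro: 2 ⇒ (c0=0, c1=2)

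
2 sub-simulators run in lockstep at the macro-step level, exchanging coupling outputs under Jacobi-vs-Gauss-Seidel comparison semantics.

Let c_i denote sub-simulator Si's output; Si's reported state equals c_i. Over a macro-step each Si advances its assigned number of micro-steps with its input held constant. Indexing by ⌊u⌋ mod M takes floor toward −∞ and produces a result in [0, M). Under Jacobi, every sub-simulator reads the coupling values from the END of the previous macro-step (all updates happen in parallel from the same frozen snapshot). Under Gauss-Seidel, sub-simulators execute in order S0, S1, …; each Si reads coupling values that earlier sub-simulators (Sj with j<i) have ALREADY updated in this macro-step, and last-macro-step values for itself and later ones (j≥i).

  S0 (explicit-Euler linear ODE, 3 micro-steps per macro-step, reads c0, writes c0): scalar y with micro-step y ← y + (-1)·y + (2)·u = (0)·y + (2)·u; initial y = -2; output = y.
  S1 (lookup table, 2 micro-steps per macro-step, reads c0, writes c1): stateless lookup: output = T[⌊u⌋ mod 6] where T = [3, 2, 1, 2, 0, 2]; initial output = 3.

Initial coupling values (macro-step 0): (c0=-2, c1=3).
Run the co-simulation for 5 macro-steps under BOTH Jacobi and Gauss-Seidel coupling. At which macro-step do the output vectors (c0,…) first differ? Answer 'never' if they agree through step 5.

[Jacobi] macro 1: S0 reads c0=-2 → after 3×micro: -4; S1 reads c0=-2 → after 2×micro: 0 ⇒ (c0=-4, c1=0)
[Jacobi] macro 2: S0 reads c0=-4 → after 3×micro: -8; S1 reads c0=-4 → after 2×micro: 1 ⇒ (c0=-8, c1=1)
[Jacobi] macro 3: S0 reads c0=-8 → after 3×micro: -16; S1 reads c0=-8 → after 2×micro: 0 ⇒ (c0=-16, c1=0)
[Jacobi] macro 4: S0 reads c0=-16 → after 3×micro: -32; S1 reads c0=-16 → after 2×micro: 1 ⇒ (c0=-32, c1=1)
[Jacobi] macro 5: S0 reads c0=-32 → after 3×micro: -64; S1 reads c0=-32 → after 2×micro: 0 ⇒ (c0=-64, c1=0)
[Gauss-Seidel] macro 1: S0 reads c0=-2 → after 3×micro: -4; S1 reads c0=-4 → after 2×micro: 1 ⇒ (c0=-4, c1=1)
[Gauss-Seidel] macro 2: S0 reads c0=-4 → after 3×micro: -8; S1 reads c0=-8 → after 2×micro: 0 ⇒ (c0=-8, c1=0)
[Gauss-Seidel] macro 3: S0 reads c0=-8 → after 3×micro: -16; S1 reads c0=-16 → after 2×micro: 1 ⇒ (c0=-16, c1=1)
[Gauss-Seidel] macro 4: S0 reads c0=-16 → after 3×micro: -32; S1 reads c0=-32 → after 2×micro: 0 ⇒ (c0=-32, c1=0)
[Gauss-Seidel] macro 5: S0 reads c0=-32 → after 3×micro: -64; S1 reads c0=-64 → after 2×micro: 1 ⇒ (c0=-64, c1=1)

first divergence at macro-step: 1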